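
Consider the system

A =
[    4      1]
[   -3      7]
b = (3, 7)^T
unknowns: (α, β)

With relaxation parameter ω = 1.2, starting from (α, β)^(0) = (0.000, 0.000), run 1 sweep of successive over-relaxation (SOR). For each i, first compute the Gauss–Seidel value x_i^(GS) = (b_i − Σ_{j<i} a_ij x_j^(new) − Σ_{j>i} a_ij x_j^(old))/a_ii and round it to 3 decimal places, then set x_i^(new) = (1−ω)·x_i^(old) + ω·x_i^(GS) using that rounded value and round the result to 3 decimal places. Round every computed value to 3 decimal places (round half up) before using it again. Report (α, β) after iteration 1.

(0.900, 1.663)

Iteration 1:
  α: GS value = (3 - (1)·0.000) / (4) = 0.750;  α ← (1−ω)·0.000 + ω·0.750 = 0.900
  β: GS value = (7 - (-3)·0.900) / (7) = 1.386;  β ← (1−ω)·0.000 + ω·1.386 = 1.663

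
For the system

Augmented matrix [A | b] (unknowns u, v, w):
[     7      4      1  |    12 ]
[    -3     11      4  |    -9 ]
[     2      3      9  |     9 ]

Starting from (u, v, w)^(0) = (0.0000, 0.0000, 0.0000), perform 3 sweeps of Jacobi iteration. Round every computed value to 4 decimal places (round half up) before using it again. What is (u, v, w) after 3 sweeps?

Iteration 1:
  u = (12 - (4)·0.0000 - (1)·0.0000) / (7) = 1.7143
  v = (-9 - (-3)·0.0000 - (4)·0.0000) / (11) = -0.8182
  w = (9 - (2)·0.0000 - (3)·0.0000) / (9) = 1.0000
Iteration 2:
  u = (12 - (4)·-0.8182 - (1)·1.0000) / (7) = 2.0390
  v = (-9 - (-3)·1.7143 - (4)·1.0000) / (11) = -0.7143
  w = (9 - (2)·1.7143 - (3)·-0.8182) / (9) = 0.8918
Iteration 3:
  u = (12 - (4)·-0.7143 - (1)·0.8918) / (7) = 1.9951
  v = (-9 - (-3)·2.0390 - (4)·0.8918) / (11) = -0.5864
  w = (9 - (2)·2.0390 - (3)·-0.7143) / (9) = 0.7850

(1.9951, -0.5864, 0.7850)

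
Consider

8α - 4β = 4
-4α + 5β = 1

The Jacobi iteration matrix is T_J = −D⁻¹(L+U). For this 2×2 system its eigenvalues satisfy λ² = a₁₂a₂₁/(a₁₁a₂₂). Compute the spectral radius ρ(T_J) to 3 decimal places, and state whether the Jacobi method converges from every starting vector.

0.632

a₁₂a₂₁/(a₁₁a₂₂) = (-4)·(-4) / ((8)·(5)) = 0.400000
ρ = √|0.400000| = √0.400000 = 0.632
ρ < 1, so Jacobi converges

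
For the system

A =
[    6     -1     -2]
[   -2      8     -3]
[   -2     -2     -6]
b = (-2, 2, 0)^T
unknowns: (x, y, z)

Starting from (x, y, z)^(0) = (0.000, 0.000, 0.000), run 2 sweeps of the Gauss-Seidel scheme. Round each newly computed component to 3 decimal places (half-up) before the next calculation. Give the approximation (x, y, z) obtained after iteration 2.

Iteration 1:
  x = (-2 - (-1)·0.000 - (-2)·0.000) / (6) = -0.333
  y = (2 - (-2)·-0.333 - (-3)·0.000) / (8) = 0.167
  z = (0 - (-2)·-0.333 - (-2)·0.167) / (-6) = 0.055
Iteration 2:
  x = (-2 - (-1)·0.167 - (-2)·0.055) / (6) = -0.287
  y = (2 - (-2)·-0.287 - (-3)·0.055) / (8) = 0.199
  z = (0 - (-2)·-0.287 - (-2)·0.199) / (-6) = 0.029

(-0.287, 0.199, 0.029)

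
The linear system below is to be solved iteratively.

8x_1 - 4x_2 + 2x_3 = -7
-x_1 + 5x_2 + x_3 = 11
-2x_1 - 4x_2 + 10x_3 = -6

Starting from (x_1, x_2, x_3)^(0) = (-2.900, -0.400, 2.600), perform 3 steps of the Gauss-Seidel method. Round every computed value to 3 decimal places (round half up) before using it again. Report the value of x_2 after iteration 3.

2.180

Iteration 1:
  x_1 = (-7 - (-4)·-0.400 - (2)·2.600) / (8) = -1.725
  x_2 = (11 - (-1)·-1.725 - (1)·2.600) / (5) = 1.335
  x_3 = (-6 - (-2)·-1.725 - (-4)·1.335) / (10) = -0.411
Iteration 2:
  x_1 = (-7 - (-4)·1.335 - (2)·-0.411) / (8) = -0.105
  x_2 = (11 - (-1)·-0.105 - (1)·-0.411) / (5) = 2.261
  x_3 = (-6 - (-2)·-0.105 - (-4)·2.261) / (10) = 0.283
Iteration 3:
  x_1 = (-7 - (-4)·2.261 - (2)·0.283) / (8) = 0.185
  x_2 = (11 - (-1)·0.185 - (1)·0.283) / (5) = 2.180
  x_3 = (-6 - (-2)·0.185 - (-4)·2.180) / (10) = 0.309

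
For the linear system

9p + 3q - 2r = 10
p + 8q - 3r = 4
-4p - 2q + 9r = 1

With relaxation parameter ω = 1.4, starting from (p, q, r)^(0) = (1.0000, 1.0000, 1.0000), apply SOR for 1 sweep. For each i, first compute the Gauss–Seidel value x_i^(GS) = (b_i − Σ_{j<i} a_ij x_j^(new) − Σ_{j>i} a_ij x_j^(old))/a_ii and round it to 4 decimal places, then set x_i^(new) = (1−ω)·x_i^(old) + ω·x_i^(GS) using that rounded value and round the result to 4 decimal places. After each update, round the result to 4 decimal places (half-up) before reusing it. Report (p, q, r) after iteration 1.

(1.0000, 0.6500, 0.5800)

Iteration 1:
  p: GS value = (10 - (3)·1.0000 - (-2)·1.0000) / (9) = 1.0000;  p ← (1−ω)·1.0000 + ω·1.0000 = 1.0000
  q: GS value = (4 - (1)·1.0000 - (-3)·1.0000) / (8) = 0.7500;  q ← (1−ω)·1.0000 + ω·0.7500 = 0.6500
  r: GS value = (1 - (-4)·1.0000 - (-2)·0.6500) / (9) = 0.7000;  r ← (1−ω)·1.0000 + ω·0.7000 = 0.5800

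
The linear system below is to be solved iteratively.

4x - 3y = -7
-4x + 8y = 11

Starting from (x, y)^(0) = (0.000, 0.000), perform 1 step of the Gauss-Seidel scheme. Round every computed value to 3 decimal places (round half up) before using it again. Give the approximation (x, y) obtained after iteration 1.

(-1.750, 0.500)

Iteration 1:
  x = (-7 - (-3)·0.000) / (4) = -1.750
  y = (11 - (-4)·-1.750) / (8) = 0.500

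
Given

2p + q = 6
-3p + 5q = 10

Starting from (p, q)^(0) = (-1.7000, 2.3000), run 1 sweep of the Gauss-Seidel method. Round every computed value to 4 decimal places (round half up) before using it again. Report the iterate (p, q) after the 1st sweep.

(1.8500, 3.1100)

Iteration 1:
  p = (6 - (1)·2.3000) / (2) = 1.8500
  q = (10 - (-3)·1.8500) / (5) = 3.1100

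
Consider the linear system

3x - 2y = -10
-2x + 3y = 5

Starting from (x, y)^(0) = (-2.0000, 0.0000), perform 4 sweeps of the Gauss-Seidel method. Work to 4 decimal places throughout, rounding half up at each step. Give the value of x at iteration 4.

-3.9415

Iteration 1:
  x = (-10 - (-2)·0.0000) / (3) = -3.3333
  y = (5 - (-2)·-3.3333) / (3) = -0.5555
Iteration 2:
  x = (-10 - (-2)·-0.5555) / (3) = -3.7037
  y = (5 - (-2)·-3.7037) / (3) = -0.8025
Iteration 3:
  x = (-10 - (-2)·-0.8025) / (3) = -3.8683
  y = (5 - (-2)·-3.8683) / (3) = -0.9122
Iteration 4:
  x = (-10 - (-2)·-0.9122) / (3) = -3.9415
  y = (5 - (-2)·-3.9415) / (3) = -0.9610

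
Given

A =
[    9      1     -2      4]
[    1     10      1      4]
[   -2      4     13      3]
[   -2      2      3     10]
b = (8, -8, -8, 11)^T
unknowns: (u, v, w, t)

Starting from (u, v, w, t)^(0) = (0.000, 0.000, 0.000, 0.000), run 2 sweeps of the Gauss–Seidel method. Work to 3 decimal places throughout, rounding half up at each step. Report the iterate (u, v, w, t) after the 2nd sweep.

Iteration 1:
  u = (8 - (1)·0.000 - (-2)·0.000 - (4)·0.000) / (9) = 0.889
  v = (-8 - (1)·0.889 - (1)·0.000 - (4)·0.000) / (10) = -0.889
  w = (-8 - (-2)·0.889 - (4)·-0.889 - (3)·0.000) / (13) = -0.205
  t = (11 - (-2)·0.889 - (2)·-0.889 - (3)·-0.205) / (10) = 1.517
Iteration 2:
  u = (8 - (1)·-0.889 - (-2)·-0.205 - (4)·1.517) / (9) = 0.268
  v = (-8 - (1)·0.268 - (1)·-0.205 - (4)·1.517) / (10) = -1.413
  w = (-8 - (-2)·0.268 - (4)·-1.413 - (3)·1.517) / (13) = -0.489
  t = (11 - (-2)·0.268 - (2)·-1.413 - (3)·-0.489) / (10) = 1.583

(0.268, -1.413, -0.489, 1.583)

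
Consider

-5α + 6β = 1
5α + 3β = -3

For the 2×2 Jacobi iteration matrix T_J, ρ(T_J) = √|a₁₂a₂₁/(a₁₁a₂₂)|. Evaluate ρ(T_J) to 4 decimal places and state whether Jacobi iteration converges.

a₁₂a₂₁/(a₁₁a₂₂) = (6)·(5) / ((-5)·(3)) = -2.000000
ρ = √|-2.000000| = √2.000000 = 1.4142
ρ > 1, so Jacobi diverges

1.4142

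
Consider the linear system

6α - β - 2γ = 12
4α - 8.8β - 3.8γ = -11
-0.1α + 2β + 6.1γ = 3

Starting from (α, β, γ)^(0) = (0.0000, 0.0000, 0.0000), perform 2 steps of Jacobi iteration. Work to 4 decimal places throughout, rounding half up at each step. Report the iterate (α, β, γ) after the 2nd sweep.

(2.3723, 1.9467, 0.1148)

Iteration 1:
  α = (12 - (-1)·0.0000 - (-2)·0.0000) / (6) = 2.0000
  β = (-11 - (4)·0.0000 - (-3.8)·0.0000) / (-8.8) = 1.2500
  γ = (3 - (-0.1)·0.0000 - (2)·0.0000) / (6.1) = 0.4918
Iteration 2:
  α = (12 - (-1)·1.2500 - (-2)·0.4918) / (6) = 2.3723
  β = (-11 - (4)·2.0000 - (-3.8)·0.4918) / (-8.8) = 1.9467
  γ = (3 - (-0.1)·2.0000 - (2)·1.2500) / (6.1) = 0.1148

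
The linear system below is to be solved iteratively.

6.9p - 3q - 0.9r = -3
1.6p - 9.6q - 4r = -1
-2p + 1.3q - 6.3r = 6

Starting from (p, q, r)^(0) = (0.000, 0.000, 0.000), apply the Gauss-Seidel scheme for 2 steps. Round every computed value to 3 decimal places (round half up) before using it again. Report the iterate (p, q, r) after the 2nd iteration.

Iteration 1:
  p = (-3 - (-3)·0.000 - (-0.9)·0.000) / (6.9) = -0.435
  q = (-1 - (1.6)·-0.435 - (-4)·0.000) / (-9.6) = 0.032
  r = (6 - (-2)·-0.435 - (1.3)·0.032) / (-6.3) = -0.808
Iteration 2:
  p = (-3 - (-3)·0.032 - (-0.9)·-0.808) / (6.9) = -0.526
  q = (-1 - (1.6)·-0.526 - (-4)·-0.808) / (-9.6) = 0.353
  r = (6 - (-2)·-0.526 - (1.3)·0.353) / (-6.3) = -0.713

(-0.526, 0.353, -0.713)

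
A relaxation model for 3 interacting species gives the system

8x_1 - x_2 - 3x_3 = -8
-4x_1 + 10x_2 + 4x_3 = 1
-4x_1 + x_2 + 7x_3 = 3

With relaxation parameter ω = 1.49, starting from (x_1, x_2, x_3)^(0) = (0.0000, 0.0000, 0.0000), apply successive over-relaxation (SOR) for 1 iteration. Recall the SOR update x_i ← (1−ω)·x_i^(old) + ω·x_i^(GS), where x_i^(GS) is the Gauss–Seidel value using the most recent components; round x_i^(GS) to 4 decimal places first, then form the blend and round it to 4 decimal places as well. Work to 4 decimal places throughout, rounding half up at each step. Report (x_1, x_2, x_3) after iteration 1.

Iteration 1:
  x_1: GS value = (-8 - (-1)·0.0000 - (-3)·0.0000) / (8) = -1.0000;  x_1 ← (1−ω)·0.0000 + ω·-1.0000 = -1.4900
  x_2: GS value = (1 - (-4)·-1.4900 - (4)·0.0000) / (10) = -0.4960;  x_2 ← (1−ω)·0.0000 + ω·-0.4960 = -0.7390
  x_3: GS value = (3 - (-4)·-1.4900 - (1)·-0.7390) / (7) = -0.3173;  x_3 ← (1−ω)·0.0000 + ω·-0.3173 = -0.4728

(-1.4900, -0.7390, -0.4728)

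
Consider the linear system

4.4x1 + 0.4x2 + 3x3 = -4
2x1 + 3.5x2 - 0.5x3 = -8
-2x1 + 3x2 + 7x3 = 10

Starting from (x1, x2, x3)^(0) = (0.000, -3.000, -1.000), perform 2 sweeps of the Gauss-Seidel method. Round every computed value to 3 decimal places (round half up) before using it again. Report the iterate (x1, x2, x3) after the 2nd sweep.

(-2.386, -0.566, 0.989)

Iteration 1:
  x1 = (-4 - (0.4)·-3.000 - (3)·-1.000) / (4.4) = 0.045
  x2 = (-8 - (2)·0.045 - (-0.5)·-1.000) / (3.5) = -2.454
  x3 = (10 - (-2)·0.045 - (3)·-2.454) / (7) = 2.493
Iteration 2:
  x1 = (-4 - (0.4)·-2.454 - (3)·2.493) / (4.4) = -2.386
  x2 = (-8 - (2)·-2.386 - (-0.5)·2.493) / (3.5) = -0.566
  x3 = (10 - (-2)·-2.386 - (3)·-0.566) / (7) = 0.989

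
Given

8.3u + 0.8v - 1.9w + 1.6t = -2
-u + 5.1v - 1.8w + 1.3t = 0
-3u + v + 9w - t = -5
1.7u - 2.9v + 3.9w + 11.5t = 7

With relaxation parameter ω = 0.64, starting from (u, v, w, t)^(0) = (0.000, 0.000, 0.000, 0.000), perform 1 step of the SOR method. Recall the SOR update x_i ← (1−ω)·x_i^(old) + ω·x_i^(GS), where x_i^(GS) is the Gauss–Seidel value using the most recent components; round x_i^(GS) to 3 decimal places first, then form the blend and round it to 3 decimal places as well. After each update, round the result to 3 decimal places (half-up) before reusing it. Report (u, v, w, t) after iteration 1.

(-0.154, -0.019, -0.387, 0.485)

Iteration 1:
  u: GS value = (-2 - (0.8)·0.000 - (-1.9)·0.000 - (1.6)·0.000) / (8.3) = -0.241;  u ← (1−ω)·0.000 + ω·-0.241 = -0.154
  v: GS value = (0 - (-1)·-0.154 - (-1.8)·0.000 - (1.3)·0.000) / (5.1) = -0.030;  v ← (1−ω)·0.000 + ω·-0.030 = -0.019
  w: GS value = (-5 - (-3)·-0.154 - (1)·-0.019 - (-1)·0.000) / (9) = -0.605;  w ← (1−ω)·0.000 + ω·-0.605 = -0.387
  t: GS value = (7 - (1.7)·-0.154 - (-2.9)·-0.019 - (3.9)·-0.387) / (11.5) = 0.758;  t ← (1−ω)·0.000 + ω·0.758 = 0.485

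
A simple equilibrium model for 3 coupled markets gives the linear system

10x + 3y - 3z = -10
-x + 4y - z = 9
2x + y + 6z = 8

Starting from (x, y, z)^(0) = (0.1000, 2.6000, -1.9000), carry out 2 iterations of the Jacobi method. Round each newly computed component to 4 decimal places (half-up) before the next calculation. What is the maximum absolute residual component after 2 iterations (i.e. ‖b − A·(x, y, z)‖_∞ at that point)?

2.6125

Iteration 1:
  x = (-10 - (3)·2.6000 - (-3)·-1.9000) / (10) = -2.3500
  y = (9 - (-1)·0.1000 - (-1)·-1.9000) / (4) = 1.8000
  z = (8 - (2)·0.1000 - (1)·2.6000) / (6) = 0.8667
Iteration 2:
  x = (-10 - (3)·1.8000 - (-3)·0.8667) / (10) = -1.2800
  y = (9 - (-1)·-2.3500 - (-1)·0.8667) / (4) = 1.8792
  z = (8 - (2)·-2.3500 - (1)·1.8000) / (6) = 1.8167
Residual b − A·x = (2.6125, 2.0199, -2.2194); ∞-norm = 2.6125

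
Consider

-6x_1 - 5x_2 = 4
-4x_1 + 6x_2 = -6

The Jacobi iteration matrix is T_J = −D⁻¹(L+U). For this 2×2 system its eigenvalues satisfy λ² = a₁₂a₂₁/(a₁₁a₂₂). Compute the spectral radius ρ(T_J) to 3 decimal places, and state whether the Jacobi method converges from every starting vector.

0.745

a₁₂a₂₁/(a₁₁a₂₂) = (-5)·(-4) / ((-6)·(6)) = -0.555556
ρ = √|-0.555556| = √0.555556 = 0.745
ρ < 1, so Jacobi converges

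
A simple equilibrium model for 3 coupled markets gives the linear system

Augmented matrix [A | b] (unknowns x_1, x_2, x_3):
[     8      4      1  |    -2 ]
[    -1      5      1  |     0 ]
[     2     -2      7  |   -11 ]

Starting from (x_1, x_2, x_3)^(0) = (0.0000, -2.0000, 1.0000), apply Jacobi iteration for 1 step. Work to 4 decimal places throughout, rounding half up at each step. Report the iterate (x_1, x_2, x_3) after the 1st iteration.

Iteration 1:
  x_1 = (-2 - (4)·-2.0000 - (1)·1.0000) / (8) = 0.6250
  x_2 = (0 - (-1)·0.0000 - (1)·1.0000) / (5) = -0.2000
  x_3 = (-11 - (2)·0.0000 - (-2)·-2.0000) / (7) = -2.1429

(0.6250, -0.2000, -2.1429)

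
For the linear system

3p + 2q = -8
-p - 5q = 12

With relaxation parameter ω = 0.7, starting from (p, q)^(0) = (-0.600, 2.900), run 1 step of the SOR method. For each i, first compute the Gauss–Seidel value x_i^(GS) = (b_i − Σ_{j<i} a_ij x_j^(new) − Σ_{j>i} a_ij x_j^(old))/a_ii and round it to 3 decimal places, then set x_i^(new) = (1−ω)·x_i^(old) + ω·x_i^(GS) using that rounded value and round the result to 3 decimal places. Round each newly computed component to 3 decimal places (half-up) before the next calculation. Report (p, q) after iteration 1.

(-3.400, -0.334)

Iteration 1:
  p: GS value = (-8 - (2)·2.900) / (3) = -4.600;  p ← (1−ω)·-0.600 + ω·-4.600 = -3.400
  q: GS value = (12 - (-1)·-3.400) / (-5) = -1.720;  q ← (1−ω)·2.900 + ω·-1.720 = -0.334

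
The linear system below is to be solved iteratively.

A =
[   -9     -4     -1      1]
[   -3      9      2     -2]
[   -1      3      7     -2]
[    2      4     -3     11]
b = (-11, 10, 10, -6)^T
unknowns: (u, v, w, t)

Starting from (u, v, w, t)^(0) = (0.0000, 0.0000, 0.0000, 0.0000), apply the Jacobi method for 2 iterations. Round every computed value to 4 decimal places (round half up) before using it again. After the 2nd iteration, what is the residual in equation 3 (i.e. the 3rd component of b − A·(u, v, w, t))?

-1.0922

Iteration 1:
  u = (-11 - (-4)·0.0000 - (-1)·0.0000 - (1)·0.0000) / (-9) = 1.2222
  v = (10 - (-3)·0.0000 - (2)·0.0000 - (-2)·0.0000) / (9) = 1.1111
  w = (10 - (-1)·0.0000 - (3)·0.0000 - (-2)·0.0000) / (7) = 1.4286
  t = (-6 - (2)·0.0000 - (4)·0.0000 - (-3)·0.0000) / (11) = -0.5455
Iteration 2:
  u = (-11 - (-4)·1.1111 - (-1)·1.4286 - (1)·-0.5455) / (-9) = 0.5091
  v = (10 - (-3)·1.2222 - (2)·1.4286 - (-2)·-0.5455) / (9) = 1.0798
  w = (10 - (-1)·1.2222 - (3)·1.1111 - (-2)·-0.5455) / (7) = 0.9711
  t = (-6 - (2)·1.2222 - (4)·1.1111 - (-3)·1.4286) / (11) = -0.7821
Residual b − A·x = (-0.3457, -1.6973, -1.0922, 0.1790)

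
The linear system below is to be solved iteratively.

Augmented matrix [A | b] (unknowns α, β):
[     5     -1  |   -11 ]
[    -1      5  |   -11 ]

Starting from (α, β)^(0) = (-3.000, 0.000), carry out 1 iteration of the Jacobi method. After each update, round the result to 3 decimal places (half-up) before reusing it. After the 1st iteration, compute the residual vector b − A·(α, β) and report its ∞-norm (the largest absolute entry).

2.800

Iteration 1:
  α = (-11 - (-1)·0.000) / (5) = -2.200
  β = (-11 - (-1)·-3.000) / (5) = -2.800
Residual b − A·x = (-2.800, 0.800); ∞-norm = 2.800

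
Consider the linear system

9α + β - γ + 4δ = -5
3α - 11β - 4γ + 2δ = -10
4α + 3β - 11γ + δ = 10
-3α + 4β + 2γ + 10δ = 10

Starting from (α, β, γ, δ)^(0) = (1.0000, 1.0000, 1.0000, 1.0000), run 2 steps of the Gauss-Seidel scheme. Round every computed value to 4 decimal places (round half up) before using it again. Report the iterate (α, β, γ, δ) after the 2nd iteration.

Iteration 1:
  α = (-5 - (1)·1.0000 - (-1)·1.0000 - (4)·1.0000) / (9) = -1.0000
  β = (-10 - (3)·-1.0000 - (-4)·1.0000 - (2)·1.0000) / (-11) = 0.4545
  γ = (10 - (4)·-1.0000 - (3)·0.4545 - (1)·1.0000) / (-11) = -1.0579
  δ = (10 - (-3)·-1.0000 - (4)·0.4545 - (2)·-1.0579) / (10) = 0.7298
Iteration 2:
  α = (-5 - (1)·0.4545 - (-1)·-1.0579 - (4)·0.7298) / (9) = -1.0480
  β = (-10 - (3)·-1.0480 - (-4)·-1.0579 - (2)·0.7298) / (-11) = 1.1407
  γ = (10 - (4)·-1.0480 - (3)·1.1407 - (1)·0.7298) / (-11) = -0.9127
  δ = (10 - (-3)·-1.0480 - (4)·1.1407 - (2)·-0.9127) / (10) = 0.4119

(-1.0480, 1.1407, -0.9127, 0.4119)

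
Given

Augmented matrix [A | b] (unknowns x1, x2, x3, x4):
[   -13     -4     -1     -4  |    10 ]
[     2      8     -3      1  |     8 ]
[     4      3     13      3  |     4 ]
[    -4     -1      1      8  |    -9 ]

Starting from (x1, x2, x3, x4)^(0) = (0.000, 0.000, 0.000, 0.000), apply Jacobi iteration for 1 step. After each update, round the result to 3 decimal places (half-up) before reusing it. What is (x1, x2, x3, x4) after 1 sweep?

(-0.769, 1.000, 0.308, -1.125)

Iteration 1:
  x1 = (10 - (-4)·0.000 - (-1)·0.000 - (-4)·0.000) / (-13) = -0.769
  x2 = (8 - (2)·0.000 - (-3)·0.000 - (1)·0.000) / (8) = 1.000
  x3 = (4 - (4)·0.000 - (3)·0.000 - (3)·0.000) / (13) = 0.308
  x4 = (-9 - (-4)·0.000 - (-1)·0.000 - (1)·0.000) / (8) = -1.125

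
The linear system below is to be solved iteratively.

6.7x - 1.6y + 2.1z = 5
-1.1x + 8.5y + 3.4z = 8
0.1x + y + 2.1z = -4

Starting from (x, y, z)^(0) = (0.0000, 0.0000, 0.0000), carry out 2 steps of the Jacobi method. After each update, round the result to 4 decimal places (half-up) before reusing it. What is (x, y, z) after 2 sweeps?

Iteration 1:
  x = (5 - (-1.6)·0.0000 - (2.1)·0.0000) / (6.7) = 0.7463
  y = (8 - (-1.1)·0.0000 - (3.4)·0.0000) / (8.5) = 0.9412
  z = (-4 - (0.1)·0.0000 - (1)·0.0000) / (2.1) = -1.9048
Iteration 2:
  x = (5 - (-1.6)·0.9412 - (2.1)·-1.9048) / (6.7) = 1.5681
  y = (8 - (-1.1)·0.7463 - (3.4)·-1.9048) / (8.5) = 1.7997
  z = (-4 - (0.1)·0.7463 - (1)·0.9412) / (2.1) = -2.3885

(1.5681, 1.7997, -2.3885)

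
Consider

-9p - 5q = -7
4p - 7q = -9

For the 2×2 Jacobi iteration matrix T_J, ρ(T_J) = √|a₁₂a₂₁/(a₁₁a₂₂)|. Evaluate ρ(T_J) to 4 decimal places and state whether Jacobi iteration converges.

a₁₂a₂₁/(a₁₁a₂₂) = (-5)·(4) / ((-9)·(-7)) = -0.317460
ρ = √|-0.317460| = √0.317460 = 0.5634
ρ < 1, so Jacobi converges

0.5634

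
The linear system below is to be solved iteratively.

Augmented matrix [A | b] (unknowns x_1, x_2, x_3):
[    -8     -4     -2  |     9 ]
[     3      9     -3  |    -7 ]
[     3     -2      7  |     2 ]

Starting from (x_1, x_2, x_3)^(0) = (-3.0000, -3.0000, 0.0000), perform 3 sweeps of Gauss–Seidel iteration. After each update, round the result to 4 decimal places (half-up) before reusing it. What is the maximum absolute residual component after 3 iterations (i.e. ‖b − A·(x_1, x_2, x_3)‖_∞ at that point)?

Iteration 1:
  x_1 = (9 - (-4)·-3.0000 - (-2)·0.0000) / (-8) = 0.3750
  x_2 = (-7 - (3)·0.3750 - (-3)·0.0000) / (9) = -0.9028
  x_3 = (2 - (3)·0.3750 - (-2)·-0.9028) / (7) = -0.1329
Iteration 2:
  x_1 = (9 - (-4)·-0.9028 - (-2)·-0.1329) / (-8) = -0.6404
  x_2 = (-7 - (3)·-0.6404 - (-3)·-0.1329) / (9) = -0.6086
  x_3 = (2 - (3)·-0.6404 - (-2)·-0.6086) / (7) = 0.3863
Iteration 3:
  x_1 = (9 - (-4)·-0.6086 - (-2)·0.3863) / (-8) = -0.9173
  x_2 = (-7 - (3)·-0.9173 - (-3)·0.3863) / (9) = -0.3432
  x_3 = (2 - (3)·-0.9173 - (-2)·-0.3432) / (7) = 0.5808
Residual b − A·x = (1.4504, 0.5831, -0.0001); ∞-norm = 1.4504

1.4504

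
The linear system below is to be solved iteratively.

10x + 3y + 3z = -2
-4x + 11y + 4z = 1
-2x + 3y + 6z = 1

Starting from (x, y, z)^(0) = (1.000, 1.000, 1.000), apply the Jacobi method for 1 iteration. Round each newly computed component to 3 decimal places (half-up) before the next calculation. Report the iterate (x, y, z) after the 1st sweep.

(-0.800, 0.091, 0.000)

Iteration 1:
  x = (-2 - (3)·1.000 - (3)·1.000) / (10) = -0.800
  y = (1 - (-4)·1.000 - (4)·1.000) / (11) = 0.091
  z = (1 - (-2)·1.000 - (3)·1.000) / (6) = 0.000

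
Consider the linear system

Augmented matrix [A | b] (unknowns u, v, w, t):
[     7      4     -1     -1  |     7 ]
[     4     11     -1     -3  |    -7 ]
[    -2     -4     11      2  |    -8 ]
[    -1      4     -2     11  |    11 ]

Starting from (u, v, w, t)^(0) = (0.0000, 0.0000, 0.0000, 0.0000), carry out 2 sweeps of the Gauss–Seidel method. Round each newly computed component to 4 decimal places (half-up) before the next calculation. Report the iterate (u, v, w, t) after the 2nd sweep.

Iteration 1:
  u = (7 - (4)·0.0000 - (-1)·0.0000 - (-1)·0.0000) / (7) = 1.0000
  v = (-7 - (4)·1.0000 - (-1)·0.0000 - (-3)·0.0000) / (11) = -1.0000
  w = (-8 - (-2)·1.0000 - (-4)·-1.0000 - (2)·0.0000) / (11) = -0.9091
  t = (11 - (-1)·1.0000 - (4)·-1.0000 - (-2)·-0.9091) / (11) = 1.2893
Iteration 2:
  u = (7 - (4)·-1.0000 - (-1)·-0.9091 - (-1)·1.2893) / (7) = 1.6257
  v = (-7 - (4)·1.6257 - (-1)·-0.9091 - (-3)·1.2893) / (11) = -0.9585
  w = (-8 - (-2)·1.6257 - (-4)·-0.9585 - (2)·1.2893) / (11) = -1.0147
  t = (11 - (-1)·1.6257 - (4)·-0.9585 - (-2)·-1.0147) / (11) = 1.3118

(1.6257, -0.9585, -1.0147, 1.3118)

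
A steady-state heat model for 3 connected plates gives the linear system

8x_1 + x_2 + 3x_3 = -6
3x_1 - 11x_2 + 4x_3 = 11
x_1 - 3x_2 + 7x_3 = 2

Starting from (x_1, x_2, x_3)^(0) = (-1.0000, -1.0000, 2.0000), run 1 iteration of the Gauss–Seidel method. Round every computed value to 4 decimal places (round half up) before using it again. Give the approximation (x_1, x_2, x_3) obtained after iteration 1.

(-1.3750, -0.6477, 0.2046)

Iteration 1:
  x_1 = (-6 - (1)·-1.0000 - (3)·2.0000) / (8) = -1.3750
  x_2 = (11 - (3)·-1.3750 - (4)·2.0000) / (-11) = -0.6477
  x_3 = (2 - (1)·-1.3750 - (-3)·-0.6477) / (7) = 0.2046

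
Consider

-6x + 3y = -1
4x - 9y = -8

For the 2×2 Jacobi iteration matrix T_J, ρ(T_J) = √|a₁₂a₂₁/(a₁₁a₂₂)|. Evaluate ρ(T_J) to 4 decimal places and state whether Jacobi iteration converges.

a₁₂a₂₁/(a₁₁a₂₂) = (3)·(4) / ((-6)·(-9)) = 0.222222
ρ = √|0.222222| = √0.222222 = 0.4714
ρ < 1, so Jacobi converges

0.4714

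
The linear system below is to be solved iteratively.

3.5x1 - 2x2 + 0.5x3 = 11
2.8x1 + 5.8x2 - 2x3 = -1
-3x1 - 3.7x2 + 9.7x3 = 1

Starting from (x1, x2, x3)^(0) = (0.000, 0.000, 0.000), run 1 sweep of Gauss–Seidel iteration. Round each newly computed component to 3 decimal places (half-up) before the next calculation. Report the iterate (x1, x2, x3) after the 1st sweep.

Iteration 1:
  x1 = (11 - (-2)·0.000 - (0.5)·0.000) / (3.5) = 3.143
  x2 = (-1 - (2.8)·3.143 - (-2)·0.000) / (5.8) = -1.690
  x3 = (1 - (-3)·3.143 - (-3.7)·-1.690) / (9.7) = 0.431

(3.143, -1.690, 0.431)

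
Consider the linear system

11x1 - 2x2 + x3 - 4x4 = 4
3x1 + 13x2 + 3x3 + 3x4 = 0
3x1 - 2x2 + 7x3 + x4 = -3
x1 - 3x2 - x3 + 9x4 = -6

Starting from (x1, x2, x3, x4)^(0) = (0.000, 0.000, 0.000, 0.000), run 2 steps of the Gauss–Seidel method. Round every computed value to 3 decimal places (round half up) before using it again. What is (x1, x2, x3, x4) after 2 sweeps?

Iteration 1:
  x1 = (4 - (-2)·0.000 - (1)·0.000 - (-4)·0.000) / (11) = 0.364
  x2 = (0 - (3)·0.364 - (3)·0.000 - (3)·0.000) / (13) = -0.084
  x3 = (-3 - (3)·0.364 - (-2)·-0.084 - (1)·0.000) / (7) = -0.609
  x4 = (-6 - (1)·0.364 - (-3)·-0.084 - (-1)·-0.609) / (9) = -0.803
Iteration 2:
  x1 = (4 - (-2)·-0.084 - (1)·-0.609 - (-4)·-0.803) / (11) = 0.112
  x2 = (0 - (3)·0.112 - (3)·-0.609 - (3)·-0.803) / (13) = 0.300
  x3 = (-3 - (3)·0.112 - (-2)·0.300 - (1)·-0.803) / (7) = -0.276
  x4 = (-6 - (1)·0.112 - (-3)·0.300 - (-1)·-0.276) / (9) = -0.610

(0.112, 0.300, -0.276, -0.610)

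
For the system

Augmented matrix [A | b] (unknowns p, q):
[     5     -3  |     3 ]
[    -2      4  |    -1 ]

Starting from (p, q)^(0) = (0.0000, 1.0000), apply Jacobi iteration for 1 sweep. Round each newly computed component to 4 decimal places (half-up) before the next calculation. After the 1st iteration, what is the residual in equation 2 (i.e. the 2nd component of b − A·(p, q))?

Iteration 1:
  p = (3 - (-3)·1.0000) / (5) = 1.2000
  q = (-1 - (-2)·0.0000) / (4) = -0.2500
Residual b − A·x = (-3.7500, 2.4000)

2.4000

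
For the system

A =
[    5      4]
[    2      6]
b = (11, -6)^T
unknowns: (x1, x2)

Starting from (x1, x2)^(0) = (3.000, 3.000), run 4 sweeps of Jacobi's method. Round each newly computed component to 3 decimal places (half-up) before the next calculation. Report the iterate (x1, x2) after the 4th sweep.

Iteration 1:
  x1 = (11 - (4)·3.000) / (5) = -0.200
  x2 = (-6 - (2)·3.000) / (6) = -2.000
Iteration 2:
  x1 = (11 - (4)·-2.000) / (5) = 3.800
  x2 = (-6 - (2)·-0.200) / (6) = -0.933
Iteration 3:
  x1 = (11 - (4)·-0.933) / (5) = 2.946
  x2 = (-6 - (2)·3.800) / (6) = -2.267
Iteration 4:
  x1 = (11 - (4)·-2.267) / (5) = 4.014
  x2 = (-6 - (2)·2.946) / (6) = -1.982

(4.014, -1.982)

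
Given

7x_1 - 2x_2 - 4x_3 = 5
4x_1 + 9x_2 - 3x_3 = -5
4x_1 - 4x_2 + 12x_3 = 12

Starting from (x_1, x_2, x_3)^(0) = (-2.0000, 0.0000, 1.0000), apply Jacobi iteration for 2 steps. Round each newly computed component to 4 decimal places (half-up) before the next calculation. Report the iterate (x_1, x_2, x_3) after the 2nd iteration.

(1.8572, -0.5714, 0.7937)

Iteration 1:
  x_1 = (5 - (-2)·0.0000 - (-4)·1.0000) / (7) = 1.2857
  x_2 = (-5 - (4)·-2.0000 - (-3)·1.0000) / (9) = 0.6667
  x_3 = (12 - (4)·-2.0000 - (-4)·0.0000) / (12) = 1.6667
Iteration 2:
  x_1 = (5 - (-2)·0.6667 - (-4)·1.6667) / (7) = 1.8572
  x_2 = (-5 - (4)·1.2857 - (-3)·1.6667) / (9) = -0.5714
  x_3 = (12 - (4)·1.2857 - (-4)·0.6667) / (12) = 0.7937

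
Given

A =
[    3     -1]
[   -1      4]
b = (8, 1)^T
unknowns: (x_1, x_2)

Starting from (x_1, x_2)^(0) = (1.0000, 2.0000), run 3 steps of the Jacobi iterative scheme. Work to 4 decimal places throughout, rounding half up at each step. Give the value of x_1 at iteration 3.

Iteration 1:
  x_1 = (8 - (-1)·2.0000) / (3) = 3.3333
  x_2 = (1 - (-1)·1.0000) / (4) = 0.5000
Iteration 2:
  x_1 = (8 - (-1)·0.5000) / (3) = 2.8333
  x_2 = (1 - (-1)·3.3333) / (4) = 1.0833
Iteration 3:
  x_1 = (8 - (-1)·1.0833) / (3) = 3.0278
  x_2 = (1 - (-1)·2.8333) / (4) = 0.9583

3.0278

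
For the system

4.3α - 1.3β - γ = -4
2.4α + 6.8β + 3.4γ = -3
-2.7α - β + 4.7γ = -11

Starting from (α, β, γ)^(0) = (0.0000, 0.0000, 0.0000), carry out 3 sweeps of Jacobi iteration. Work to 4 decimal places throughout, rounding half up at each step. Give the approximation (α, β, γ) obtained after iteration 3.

Iteration 1:
  α = (-4 - (-1.3)·0.0000 - (-1)·0.0000) / (4.3) = -0.9302
  β = (-3 - (2.4)·0.0000 - (3.4)·0.0000) / (6.8) = -0.4412
  γ = (-11 - (-2.7)·0.0000 - (-1)·0.0000) / (4.7) = -2.3404
Iteration 2:
  α = (-4 - (-1.3)·-0.4412 - (-1)·-2.3404) / (4.3) = -1.6079
  β = (-3 - (2.4)·-0.9302 - (3.4)·-2.3404) / (6.8) = 1.0573
  γ = (-11 - (-2.7)·-0.9302 - (-1)·-0.4412) / (4.7) = -2.9687
Iteration 3:
  α = (-4 - (-1.3)·1.0573 - (-1)·-2.9687) / (4.3) = -1.3010
  β = (-3 - (2.4)·-1.6079 - (3.4)·-2.9687) / (6.8) = 1.6107
  γ = (-11 - (-2.7)·-1.6079 - (-1)·1.0573) / (4.7) = -3.0392

(-1.3010, 1.6107, -3.0392)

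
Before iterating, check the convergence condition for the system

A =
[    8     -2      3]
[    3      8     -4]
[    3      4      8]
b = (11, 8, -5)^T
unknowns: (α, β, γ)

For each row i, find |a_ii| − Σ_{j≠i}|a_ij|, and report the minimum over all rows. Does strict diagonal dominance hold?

row 1: |8| − (2+3) = 3
row 2: |8| − (3+4) = 1
row 3: |8| − (3+4) = 1
minimum over rows = 1 → strictly diagonally dominant (convergence guaranteed)

1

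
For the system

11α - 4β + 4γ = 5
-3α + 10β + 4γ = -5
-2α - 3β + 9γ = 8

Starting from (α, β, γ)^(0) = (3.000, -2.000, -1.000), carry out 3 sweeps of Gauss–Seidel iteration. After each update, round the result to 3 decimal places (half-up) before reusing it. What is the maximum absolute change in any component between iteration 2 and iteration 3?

0.182

Iteration 1:
  α = (5 - (-4)·-2.000 - (4)·-1.000) / (11) = 0.091
  β = (-5 - (-3)·0.091 - (4)·-1.000) / (10) = -0.073
  γ = (8 - (-2)·0.091 - (-3)·-0.073) / (9) = 0.885
Iteration 2:
  α = (5 - (-4)·-0.073 - (4)·0.885) / (11) = 0.106
  β = (-5 - (-3)·0.106 - (4)·0.885) / (10) = -0.822
  γ = (8 - (-2)·0.106 - (-3)·-0.822) / (9) = 0.638
Iteration 3:
  α = (5 - (-4)·-0.822 - (4)·0.638) / (11) = -0.076
  β = (-5 - (-3)·-0.076 - (4)·0.638) / (10) = -0.778
  γ = (8 - (-2)·-0.076 - (-3)·-0.778) / (9) = 0.613
Change: (-0.182, 0.044, -0.025) → max |·| = 0.182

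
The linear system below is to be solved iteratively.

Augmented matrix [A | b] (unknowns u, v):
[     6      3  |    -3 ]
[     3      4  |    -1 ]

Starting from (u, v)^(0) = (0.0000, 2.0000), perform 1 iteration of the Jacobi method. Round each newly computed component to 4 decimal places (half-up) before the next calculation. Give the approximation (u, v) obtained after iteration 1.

(-1.5000, -0.2500)

Iteration 1:
  u = (-3 - (3)·2.0000) / (6) = -1.5000
  v = (-1 - (3)·0.0000) / (4) = -0.2500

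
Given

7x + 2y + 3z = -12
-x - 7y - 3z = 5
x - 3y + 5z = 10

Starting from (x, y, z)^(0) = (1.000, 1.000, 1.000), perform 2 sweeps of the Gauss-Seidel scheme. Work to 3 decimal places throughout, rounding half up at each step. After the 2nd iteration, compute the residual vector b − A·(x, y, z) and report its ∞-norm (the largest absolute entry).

Iteration 1:
  x = (-12 - (2)·1.000 - (3)·1.000) / (7) = -2.429
  y = (5 - (-1)·-2.429 - (-3)·1.000) / (-7) = -0.796
  z = (10 - (1)·-2.429 - (-3)·-0.796) / (5) = 2.008
Iteration 2:
  x = (-12 - (2)·-0.796 - (3)·2.008) / (7) = -2.347
  y = (5 - (-1)·-2.347 - (-3)·2.008) / (-7) = -1.240
  z = (10 - (1)·-2.347 - (-3)·-1.240) / (5) = 1.725
Residual b − A·x = (1.734, -0.852, 0.002); ∞-norm = 1.734

1.734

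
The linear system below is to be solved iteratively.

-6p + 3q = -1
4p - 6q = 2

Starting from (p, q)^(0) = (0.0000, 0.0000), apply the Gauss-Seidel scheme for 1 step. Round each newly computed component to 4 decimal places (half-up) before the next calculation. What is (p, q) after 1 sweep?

(0.1667, -0.2222)

Iteration 1:
  p = (-1 - (3)·0.0000) / (-6) = 0.1667
  q = (2 - (4)·0.1667) / (-6) = -0.2222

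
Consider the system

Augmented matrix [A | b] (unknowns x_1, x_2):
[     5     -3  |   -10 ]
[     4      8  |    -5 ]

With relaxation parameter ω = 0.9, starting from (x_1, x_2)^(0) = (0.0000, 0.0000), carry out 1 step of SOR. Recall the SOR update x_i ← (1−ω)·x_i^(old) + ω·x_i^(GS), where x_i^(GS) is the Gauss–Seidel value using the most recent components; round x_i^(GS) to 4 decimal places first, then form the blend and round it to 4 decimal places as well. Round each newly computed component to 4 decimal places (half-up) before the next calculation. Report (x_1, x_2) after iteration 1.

Iteration 1:
  x_1: GS value = (-10 - (-3)·0.0000) / (5) = -2.0000;  x_1 ← (1−ω)·0.0000 + ω·-2.0000 = -1.8000
  x_2: GS value = (-5 - (4)·-1.8000) / (8) = 0.2750;  x_2 ← (1−ω)·0.0000 + ω·0.2750 = 0.2475

(-1.8000, 0.2475)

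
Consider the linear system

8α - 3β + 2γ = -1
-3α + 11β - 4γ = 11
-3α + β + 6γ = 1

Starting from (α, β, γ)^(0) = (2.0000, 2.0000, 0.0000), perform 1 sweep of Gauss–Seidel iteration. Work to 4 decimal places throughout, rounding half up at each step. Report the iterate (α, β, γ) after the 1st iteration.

Iteration 1:
  α = (-1 - (-3)·2.0000 - (2)·0.0000) / (8) = 0.6250
  β = (11 - (-3)·0.6250 - (-4)·0.0000) / (11) = 1.1705
  γ = (1 - (-3)·0.6250 - (1)·1.1705) / (6) = 0.2841

(0.6250, 1.1705, 0.2841)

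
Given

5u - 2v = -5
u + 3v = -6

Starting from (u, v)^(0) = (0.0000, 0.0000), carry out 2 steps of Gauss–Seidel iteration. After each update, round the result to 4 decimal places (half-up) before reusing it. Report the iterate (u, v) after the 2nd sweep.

(-1.6667, -1.4444)

Iteration 1:
  u = (-5 - (-2)·0.0000) / (5) = -1.0000
  v = (-6 - (1)·-1.0000) / (3) = -1.6667
Iteration 2:
  u = (-5 - (-2)·-1.6667) / (5) = -1.6667
  v = (-6 - (1)·-1.6667) / (3) = -1.4444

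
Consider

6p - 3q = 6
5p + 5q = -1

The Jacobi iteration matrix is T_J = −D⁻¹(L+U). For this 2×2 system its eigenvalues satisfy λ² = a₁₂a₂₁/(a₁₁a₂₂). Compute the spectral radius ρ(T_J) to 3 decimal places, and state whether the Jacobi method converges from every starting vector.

a₁₂a₂₁/(a₁₁a₂₂) = (-3)·(5) / ((6)·(5)) = -0.500000
ρ = √|-0.500000| = √0.500000 = 0.707
ρ < 1, so Jacobi converges

0.707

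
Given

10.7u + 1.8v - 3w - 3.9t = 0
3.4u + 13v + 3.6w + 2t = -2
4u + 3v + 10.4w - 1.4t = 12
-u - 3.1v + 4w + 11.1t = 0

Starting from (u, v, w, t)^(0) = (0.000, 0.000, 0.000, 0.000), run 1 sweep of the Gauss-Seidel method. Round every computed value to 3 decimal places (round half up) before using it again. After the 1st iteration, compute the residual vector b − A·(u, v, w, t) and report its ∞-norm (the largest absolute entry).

Iteration 1:
  u = (0 - (1.8)·0.000 - (-3)·0.000 - (-3.9)·0.000) / (10.7) = 0.000
  v = (-2 - (3.4)·0.000 - (3.6)·0.000 - (2)·0.000) / (13) = -0.154
  w = (12 - (4)·0.000 - (3)·-0.154 - (-1.4)·0.000) / (10.4) = 1.198
  t = (0 - (-1)·0.000 - (-3.1)·-0.154 - (4)·1.198) / (11.1) = -0.475
Residual b − A·x = (2.019, -3.361, -0.662, 0.003); ∞-norm = 3.361

3.361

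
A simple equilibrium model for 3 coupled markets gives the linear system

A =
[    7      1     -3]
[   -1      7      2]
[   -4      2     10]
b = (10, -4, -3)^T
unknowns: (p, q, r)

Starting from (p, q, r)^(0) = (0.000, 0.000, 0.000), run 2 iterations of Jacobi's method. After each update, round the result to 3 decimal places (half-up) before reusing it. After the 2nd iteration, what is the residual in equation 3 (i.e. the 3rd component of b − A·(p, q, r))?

Iteration 1:
  p = (10 - (1)·0.000 - (-3)·0.000) / (7) = 1.429
  q = (-4 - (-1)·0.000 - (2)·0.000) / (7) = -0.571
  r = (-3 - (-4)·0.000 - (2)·0.000) / (10) = -0.300
Iteration 2:
  p = (10 - (1)·-0.571 - (-3)·-0.300) / (7) = 1.382
  q = (-4 - (-1)·1.429 - (2)·-0.300) / (7) = -0.282
  r = (-3 - (-4)·1.429 - (2)·-0.571) / (10) = 0.386
Residual b − A·x = (1.766, -1.416, -0.768)

-0.768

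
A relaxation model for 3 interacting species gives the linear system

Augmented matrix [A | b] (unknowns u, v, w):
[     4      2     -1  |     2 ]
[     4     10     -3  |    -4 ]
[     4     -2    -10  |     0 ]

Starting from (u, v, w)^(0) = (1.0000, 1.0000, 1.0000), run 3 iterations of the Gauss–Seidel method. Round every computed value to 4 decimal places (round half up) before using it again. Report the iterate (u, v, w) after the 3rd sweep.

(0.9001, -0.6471, 0.4895)

Iteration 1:
  u = (2 - (2)·1.0000 - (-1)·1.0000) / (4) = 0.2500
  v = (-4 - (4)·0.2500 - (-3)·1.0000) / (10) = -0.2000
  w = (0 - (4)·0.2500 - (-2)·-0.2000) / (-10) = 0.1400
Iteration 2:
  u = (2 - (2)·-0.2000 - (-1)·0.1400) / (4) = 0.6350
  v = (-4 - (4)·0.6350 - (-3)·0.1400) / (10) = -0.6120
  w = (0 - (4)·0.6350 - (-2)·-0.6120) / (-10) = 0.3764
Iteration 3:
  u = (2 - (2)·-0.6120 - (-1)·0.3764) / (4) = 0.9001
  v = (-4 - (4)·0.9001 - (-3)·0.3764) / (10) = -0.6471
  w = (0 - (4)·0.9001 - (-2)·-0.6471) / (-10) = 0.4895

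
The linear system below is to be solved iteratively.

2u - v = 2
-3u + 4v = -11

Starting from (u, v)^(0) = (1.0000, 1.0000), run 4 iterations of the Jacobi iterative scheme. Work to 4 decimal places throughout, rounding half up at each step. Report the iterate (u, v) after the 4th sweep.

Iteration 1:
  u = (2 - (-1)·1.0000) / (2) = 1.5000
  v = (-11 - (-3)·1.0000) / (4) = -2.0000
Iteration 2:
  u = (2 - (-1)·-2.0000) / (2) = 0.0000
  v = (-11 - (-3)·1.5000) / (4) = -1.6250
Iteration 3:
  u = (2 - (-1)·-1.6250) / (2) = 0.1875
  v = (-11 - (-3)·0.0000) / (4) = -2.7500
Iteration 4:
  u = (2 - (-1)·-2.7500) / (2) = -0.3750
  v = (-11 - (-3)·0.1875) / (4) = -2.6094

(-0.3750, -2.6094)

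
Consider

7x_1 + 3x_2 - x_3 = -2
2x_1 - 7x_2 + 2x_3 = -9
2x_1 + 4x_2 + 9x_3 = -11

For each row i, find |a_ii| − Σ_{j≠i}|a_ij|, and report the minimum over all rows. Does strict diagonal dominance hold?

3

row 1: |7| − (3+1) = 3
row 2: |-7| − (2+2) = 3
row 3: |9| − (2+4) = 3
minimum over rows = 3 → strictly diagonally dominant (convergence guaranteed)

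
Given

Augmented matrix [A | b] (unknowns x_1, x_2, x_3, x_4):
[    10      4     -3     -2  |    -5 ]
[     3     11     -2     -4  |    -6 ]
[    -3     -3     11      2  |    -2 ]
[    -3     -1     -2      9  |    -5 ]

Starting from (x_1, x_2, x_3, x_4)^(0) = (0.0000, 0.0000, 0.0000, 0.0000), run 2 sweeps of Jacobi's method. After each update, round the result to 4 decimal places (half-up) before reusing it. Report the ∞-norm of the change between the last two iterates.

Iteration 1:
  x_1 = (-5 - (4)·0.0000 - (-3)·0.0000 - (-2)·0.0000) / (10) = -0.5000
  x_2 = (-6 - (3)·0.0000 - (-2)·0.0000 - (-4)·0.0000) / (11) = -0.5455
  x_3 = (-2 - (-3)·0.0000 - (-3)·0.0000 - (2)·0.0000) / (11) = -0.1818
  x_4 = (-5 - (-3)·0.0000 - (-1)·0.0000 - (-2)·0.0000) / (9) = -0.5556
Iteration 2:
  x_1 = (-5 - (4)·-0.5455 - (-3)·-0.1818 - (-2)·-0.5556) / (10) = -0.4475
  x_2 = (-6 - (3)·-0.5000 - (-2)·-0.1818 - (-4)·-0.5556) / (11) = -0.6442
  x_3 = (-2 - (-3)·-0.5000 - (-3)·-0.5455 - (2)·-0.5556) / (11) = -0.3659
  x_4 = (-5 - (-3)·-0.5000 - (-1)·-0.5455 - (-2)·-0.1818) / (9) = -0.8232
Change: (0.0525, -0.0987, -0.1841, -0.2676) → max |·| = 0.2676

0.2676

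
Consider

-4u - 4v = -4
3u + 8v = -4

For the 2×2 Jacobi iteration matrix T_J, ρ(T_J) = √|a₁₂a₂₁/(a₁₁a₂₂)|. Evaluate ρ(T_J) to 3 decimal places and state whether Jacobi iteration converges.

0.612

a₁₂a₂₁/(a₁₁a₂₂) = (-4)·(3) / ((-4)·(8)) = 0.375000
ρ = √|0.375000| = √0.375000 = 0.612
ρ < 1, so Jacobi converges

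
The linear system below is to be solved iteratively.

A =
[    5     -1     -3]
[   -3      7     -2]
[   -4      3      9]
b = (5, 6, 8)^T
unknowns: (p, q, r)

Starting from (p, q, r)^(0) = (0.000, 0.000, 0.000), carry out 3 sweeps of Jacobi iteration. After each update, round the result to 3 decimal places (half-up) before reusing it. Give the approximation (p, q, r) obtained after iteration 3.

(1.937, 1.887, 1.133)

Iteration 1:
  p = (5 - (-1)·0.000 - (-3)·0.000) / (5) = 1.000
  q = (6 - (-3)·0.000 - (-2)·0.000) / (7) = 0.857
  r = (8 - (-4)·0.000 - (3)·0.000) / (9) = 0.889
Iteration 2:
  p = (5 - (-1)·0.857 - (-3)·0.889) / (5) = 1.705
  q = (6 - (-3)·1.000 - (-2)·0.889) / (7) = 1.540
  r = (8 - (-4)·1.000 - (3)·0.857) / (9) = 1.048
Iteration 3:
  p = (5 - (-1)·1.540 - (-3)·1.048) / (5) = 1.937
  q = (6 - (-3)·1.705 - (-2)·1.048) / (7) = 1.887
  r = (8 - (-4)·1.705 - (3)·1.540) / (9) = 1.133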